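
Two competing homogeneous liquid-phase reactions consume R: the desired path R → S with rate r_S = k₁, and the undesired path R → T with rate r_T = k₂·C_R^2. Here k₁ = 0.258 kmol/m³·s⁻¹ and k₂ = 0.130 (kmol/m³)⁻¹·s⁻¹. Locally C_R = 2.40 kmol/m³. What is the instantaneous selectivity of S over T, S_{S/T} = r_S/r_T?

S_{S/T} = r_S/r_T = (k₁)/(k₂·C_R^2) = (k₁/k₂)·C_R^-2.
= (0.258) / (0.130×2.400^2) = 0.2580/0.7488 = 0.345.
The undesired path is higher order in R, so low C_R (CSTR or dilute feed) favours S.

0.345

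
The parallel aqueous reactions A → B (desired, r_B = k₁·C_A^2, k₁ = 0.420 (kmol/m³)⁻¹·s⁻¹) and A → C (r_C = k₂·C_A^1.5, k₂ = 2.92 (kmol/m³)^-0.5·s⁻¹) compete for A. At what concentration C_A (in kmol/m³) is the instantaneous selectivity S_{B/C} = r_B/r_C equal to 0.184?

1.64 kmol/m³

S_{B/C} = (k₁/k₂)·C_A^0.5 ⇒ C_A = (S·k₂/k₁)^(2).
= (0.184×2.92/0.420)^(2) = (1.279)^(2) = 1.64 kmol/m³.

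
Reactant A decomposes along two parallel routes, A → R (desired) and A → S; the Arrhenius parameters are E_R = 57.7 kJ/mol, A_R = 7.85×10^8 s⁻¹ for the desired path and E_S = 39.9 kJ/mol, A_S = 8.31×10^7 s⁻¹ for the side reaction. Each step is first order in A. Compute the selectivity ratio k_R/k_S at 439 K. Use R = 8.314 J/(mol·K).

0.0720

k_R/k_S = (A_R/A_S)·exp[−(E_R−E_S)/(RT)] = (A_R/A_S)·exp[(E_S−E_R)/(RT)].
(E_S−E_R)/(RT) = (39.9−57.7)×10³/(8.314×439) = -17800/3650 = -4.877.
k_R/k_S = (7.85×10^8/8.31×10^7)·exp(-4.877) = 9.446 × 0.007620 = 0.0720.
Since E_R > E_S, raising the temperature improves selectivity toward R.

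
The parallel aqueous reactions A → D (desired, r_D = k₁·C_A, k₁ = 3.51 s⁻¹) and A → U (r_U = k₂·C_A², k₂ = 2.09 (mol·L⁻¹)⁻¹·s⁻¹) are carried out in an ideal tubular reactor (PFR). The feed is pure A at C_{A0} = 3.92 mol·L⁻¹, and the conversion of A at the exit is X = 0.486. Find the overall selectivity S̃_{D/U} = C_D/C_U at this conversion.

C_A = C_{A0}(1−X) = 2.015 mol·L⁻¹.
Along a PFR/batch, dC_D/dC_A = −r_D/(r_D+r_U) = −k₁/(k₁+k₂·C_A).
Integrating from C_{A0} to C_A: C_D = (3.51/2.09)·ln[(3.51+2.09·3.92)/(3.51+2.09·2.01)] = 1.679·ln(11.70/7.721) = 0.6984 mol·L⁻¹.
C_U = (C_{A0}−C_A)−C_D = 1.207 mol·L⁻¹; S̃_{D/U} = 0.6984/1.207 = 0.579.

0.579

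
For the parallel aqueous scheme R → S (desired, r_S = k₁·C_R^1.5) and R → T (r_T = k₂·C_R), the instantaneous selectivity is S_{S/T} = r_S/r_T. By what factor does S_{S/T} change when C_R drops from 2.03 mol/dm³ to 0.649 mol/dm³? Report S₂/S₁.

S_{S/T} = (k₁/k₂)·C_R^0.5, so S₂/S₁ = (C_{R,2}/C_{R,1})^0.5.
= (0.649/2.03)^0.5 = (0.3197)^0.5 = 0.565.

0.565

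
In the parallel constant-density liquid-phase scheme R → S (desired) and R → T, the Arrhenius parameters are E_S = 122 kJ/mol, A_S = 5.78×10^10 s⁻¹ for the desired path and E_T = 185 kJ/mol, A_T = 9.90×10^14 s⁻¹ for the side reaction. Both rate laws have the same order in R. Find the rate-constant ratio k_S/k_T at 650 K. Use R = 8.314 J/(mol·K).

With equal orders, S_{S/T} = k_S/k_T = (A_S/A_T)·exp[(E_T−E_S)/(RT)].
(E_T−E_S)/(RT) = (185−122)×10³/(8.314×650) = 63000/5404 = 11.66.
k_S/k_T = (5.78×10^10/9.90×10^14)·exp(11.66) = 5.838×10^-5 × 1.156×10^5 = 6.75.

6.75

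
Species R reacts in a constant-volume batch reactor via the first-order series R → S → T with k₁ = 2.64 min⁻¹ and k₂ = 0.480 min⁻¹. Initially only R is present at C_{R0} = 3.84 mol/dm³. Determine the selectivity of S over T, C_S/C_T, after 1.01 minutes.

2.54

Solving the coupled first-order balances gives C_S(t) = [k₁/(k₂−k₁)]·C_{R0}·(e^(−k₁t) − e^(−k₂t)).
e^(−k₁t) = e^(−2.64×1.01) = e^(−2.666) = 0.06950; e^(−k₂t) = e^(−0.4848) = 0.6158.
C_S = 2.64×3.84/(0.480−2.64) × (0.06950−0.6158) = (-4.693)×(-0.5463) = 2.564 mol/dm³.
C_R = C_{R0}e^(−k₁t) = 0.2669 mol/dm³, so C_T = C_{R0}−C_R−C_S = 1.009 mol/dm³; C_S/C_T = 2.54.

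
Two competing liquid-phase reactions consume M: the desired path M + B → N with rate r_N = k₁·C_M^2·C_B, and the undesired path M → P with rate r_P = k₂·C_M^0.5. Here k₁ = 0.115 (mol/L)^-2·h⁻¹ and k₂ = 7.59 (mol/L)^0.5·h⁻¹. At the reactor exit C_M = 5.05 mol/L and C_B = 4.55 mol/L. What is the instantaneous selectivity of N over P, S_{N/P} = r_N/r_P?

0.782

S_{N/P} = r_N/r_P = (k₁·C_M^2·C_B)/(k₂·C_M^0.5) = (k₁/k₂)·C_M^1.5·C_B.
= (0.115×5.050^2×4.550) / (7.59×5.050^0.5) = 13.34/17.06 = 0.782.
Since the desired path is higher order in M, keeping C_M high (PFR or concentrated feed) favours N.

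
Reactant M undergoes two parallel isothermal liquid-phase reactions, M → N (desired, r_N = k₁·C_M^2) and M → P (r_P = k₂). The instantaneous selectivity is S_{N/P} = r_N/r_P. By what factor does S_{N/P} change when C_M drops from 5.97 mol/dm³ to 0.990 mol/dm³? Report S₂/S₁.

0.0275

S_{N/P} = (k₁/k₂)·C_M^2, so S₂/S₁ = (C_{M,2}/C_{M,1})^2.
= (0.990/5.97)^2 = (0.1658)^2 = 0.0275.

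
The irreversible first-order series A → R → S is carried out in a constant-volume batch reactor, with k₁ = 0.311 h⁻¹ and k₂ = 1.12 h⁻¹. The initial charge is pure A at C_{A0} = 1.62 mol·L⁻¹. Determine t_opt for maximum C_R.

The intermediate peaks when r₁ = r₂, i.e. k₁e^(−k₁t) = k₂e^(−k₂t), giving t_opt = ln(k₂/k₁)/(k₂−k₁).
= ln(1.12/0.311)/(1.12−0.311) = ln(3.601)/0.8090 = 1.281/0.8090 = 1.58 h.

1.58 h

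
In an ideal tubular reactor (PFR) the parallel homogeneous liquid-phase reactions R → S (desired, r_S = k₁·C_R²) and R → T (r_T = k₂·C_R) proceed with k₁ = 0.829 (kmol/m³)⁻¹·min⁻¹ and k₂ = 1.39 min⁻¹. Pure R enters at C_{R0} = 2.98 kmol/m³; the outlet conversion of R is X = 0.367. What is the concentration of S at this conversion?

0.645 kmol/m³

C_R = C_{R0}(1−X) = 1.886 kmol/m³.
Along a PFR/batch, dC_T/dC_R = −r_T/(r_S+r_T) = −k₂/(k₂+k₁·C_R).
Integrating from C_{R0} to C_R: C_T = (1.39/0.829)·ln[(1.39+0.829·2.98)/(1.39+0.829·1.89)] = 1.677·ln(3.860/2.954) = 0.4488 kmol/m³.
Then C_S = (C_{R0}−C_R) − C_T = 1.094 − 0.4488 = 0.6448 kmol/m³.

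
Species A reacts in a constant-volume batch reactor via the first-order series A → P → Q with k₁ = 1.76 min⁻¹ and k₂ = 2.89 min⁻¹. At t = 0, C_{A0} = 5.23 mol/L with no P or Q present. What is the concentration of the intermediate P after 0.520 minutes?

For first-order series with pure A initially, C_P(t) = k₁C_{A0}/(k₂−k₁)·(e^(−k₁t) − e^(−k₂t)).
e^(−k₁t) = e^(−1.76×0.520) = e^(−0.9152) = 0.4004; e^(−k₂t) = e^(−1.503) = 0.2225.
C_P = 1.76×5.23/(2.89−1.76) × (0.4004−0.2225) = 8.146×0.1779 = 1.449 mol/L.

1.45 mol/L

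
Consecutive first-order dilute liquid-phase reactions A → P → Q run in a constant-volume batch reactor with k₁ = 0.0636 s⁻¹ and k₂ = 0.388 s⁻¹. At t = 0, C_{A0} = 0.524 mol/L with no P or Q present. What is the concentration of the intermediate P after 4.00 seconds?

0.0579 mol/L

For first-order series with pure A initially, C_P(t) = k₁C_{A0}/(k₂−k₁)·(e^(−k₁t) − e^(−k₂t)).
e^(−k₁t) = e^(−0.0636×4.00) = e^(−0.2544) = 0.7754; e^(−k₂t) = e^(−1.552) = 0.2118.
C_P = 0.0636×0.524/(0.388−0.0636) × (0.7754−0.2118) = 0.1027×0.5636 = 0.05790 mol/L.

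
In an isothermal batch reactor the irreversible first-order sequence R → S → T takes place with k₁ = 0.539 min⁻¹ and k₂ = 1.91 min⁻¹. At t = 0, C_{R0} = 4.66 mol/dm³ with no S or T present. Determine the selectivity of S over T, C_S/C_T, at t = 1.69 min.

0.313

Solving the coupled first-order balances gives C_S(t) = [k₁/(k₂−k₁)]·C_{R0}·(e^(−k₁t) − e^(−k₂t)).
e^(−k₁t) = e^(−0.539×1.69) = e^(−0.9109) = 0.4022; e^(−k₂t) = e^(−3.228) = 0.03964.
C_S = 0.539×4.66/(1.91−0.539) × (0.4022−0.03964) = 1.832×0.3625 = 0.6641 mol/dm³.
C_R = C_{R0}e^(−k₁t) = 1.874 mol/dm³, so C_T = C_{R0}−C_R−C_S = 2.122 mol/dm³; C_S/C_T = 0.313.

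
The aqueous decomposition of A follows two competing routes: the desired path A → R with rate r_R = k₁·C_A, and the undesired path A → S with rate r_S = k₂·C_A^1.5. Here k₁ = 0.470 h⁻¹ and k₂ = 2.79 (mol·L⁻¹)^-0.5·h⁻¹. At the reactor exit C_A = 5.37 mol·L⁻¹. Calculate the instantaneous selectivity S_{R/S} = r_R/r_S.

0.0727

S_{R/S} = r_R/r_S = (k₁·C_A)/(k₂·C_A^1.5) = (k₁/k₂)·C_A^-0.5.
= (0.470×5.370) / (2.79×5.370^1.5) = 2.524/34.72 = 0.0727.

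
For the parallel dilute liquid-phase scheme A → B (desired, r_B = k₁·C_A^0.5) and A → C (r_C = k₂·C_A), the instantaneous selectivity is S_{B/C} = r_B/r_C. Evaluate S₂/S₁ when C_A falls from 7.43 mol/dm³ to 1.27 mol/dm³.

S_{B/C} = (k₁/k₂)·C_A^-0.5, so S₂/S₁ = (C_{A,2}/C_{A,1})^-0.5.
= (1.27/7.43)^(-0.5) = (0.1709)^(-0.5) = 2.42.

2.42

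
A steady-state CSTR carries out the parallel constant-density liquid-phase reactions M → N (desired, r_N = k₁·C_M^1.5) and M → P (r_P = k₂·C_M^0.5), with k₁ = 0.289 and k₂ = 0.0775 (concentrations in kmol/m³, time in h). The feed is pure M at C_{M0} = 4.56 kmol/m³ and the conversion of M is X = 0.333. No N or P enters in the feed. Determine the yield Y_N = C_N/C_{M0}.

0.306

Exit C_M = C_{M0}(1−X) = 4.56×0.667 = 3.042 kmol/m³.
Rates in a CSTR are evaluated at the outlet concentration: r_N = 0.289×3.042^1.5 = 1.533, r_P = 0.0775×3.042^0.5 = 0.1352.
Fraction of consumed M going to N: r_N/(r_N+r_P) = 0.9190.
C_N = 0.9190·C_{M0}·X = 0.9190×4.56×0.333 = 1.40 kmol/m³; Y_N = C_N/C_{M0} = 0.306.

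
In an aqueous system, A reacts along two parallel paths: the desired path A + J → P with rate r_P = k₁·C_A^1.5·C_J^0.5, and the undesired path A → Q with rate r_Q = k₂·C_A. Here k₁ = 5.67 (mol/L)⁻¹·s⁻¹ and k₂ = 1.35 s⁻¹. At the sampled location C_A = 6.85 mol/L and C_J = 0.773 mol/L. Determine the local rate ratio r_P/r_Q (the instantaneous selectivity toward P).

S_{P/Q} = r_P/r_Q = (k₁·C_A^1.5·C_J^0.5)/(k₂·C_A) = (k₁/k₂)·C_A^0.5·C_J^0.5.
= (5.67×6.850^1.5×0.7730^0.5) / (1.35×6.850) = 89.37/9.248 = 9.66.

9.66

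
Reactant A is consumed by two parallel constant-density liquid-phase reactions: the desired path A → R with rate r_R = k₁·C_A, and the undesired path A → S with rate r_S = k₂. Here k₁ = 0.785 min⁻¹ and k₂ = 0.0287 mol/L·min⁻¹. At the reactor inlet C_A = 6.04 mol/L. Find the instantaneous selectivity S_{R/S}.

165

S_{R/S} = r_R/r_S = (k₁·C_A)/(k₂) = (k₁/k₂)·C_A.
= (0.785×6.040) / (0.0287) = 4.741/0.02870 = 165.
Since the desired path is higher order in A, keeping C_A high (PFR or concentrated feed) favours R.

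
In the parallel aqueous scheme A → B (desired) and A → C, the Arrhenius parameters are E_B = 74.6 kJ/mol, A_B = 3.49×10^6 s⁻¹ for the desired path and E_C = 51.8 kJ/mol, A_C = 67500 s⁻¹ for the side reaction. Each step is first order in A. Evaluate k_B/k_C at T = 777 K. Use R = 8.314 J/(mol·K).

With equal orders, S_{B/C} = k_B/k_C = (A_B/A_C)·exp[(E_C−E_B)/(RT)].
(E_C−E_B)/(RT) = (51.8−74.6)×10³/(8.314×777) = -22800/6460 = -3.529.
k_B/k_C = (3.49×10^6/67500)·exp(-3.529) = 51.70 × 0.02932 = 1.52.
Since E_B > E_C, raising the temperature improves selectivity toward B.

1.52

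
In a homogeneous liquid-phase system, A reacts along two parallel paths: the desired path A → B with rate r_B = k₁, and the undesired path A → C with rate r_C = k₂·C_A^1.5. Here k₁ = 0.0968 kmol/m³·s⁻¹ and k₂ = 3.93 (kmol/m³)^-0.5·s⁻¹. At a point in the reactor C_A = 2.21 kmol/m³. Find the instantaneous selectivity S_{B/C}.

0.00750

S_{B/C} = r_B/r_C = (k₁)/(k₂·C_A^1.5) = (k₁/k₂)·C_A^-1.5.
= (0.0968) / (3.93×2.210^1.5) = 0.09680/12.91 = 0.00750.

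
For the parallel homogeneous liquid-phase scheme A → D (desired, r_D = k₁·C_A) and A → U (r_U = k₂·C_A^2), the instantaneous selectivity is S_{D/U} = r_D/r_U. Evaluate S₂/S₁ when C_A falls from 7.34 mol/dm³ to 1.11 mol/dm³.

S_{D/U} = (k₁/k₂)·C_A⁻¹, so S₂/S₁ = (C_{A,2}/C_{A,1})⁻¹.
= 7.34/1.11 = 6.61.
Selectivity toward D rises as C_A falls — low-concentration operation is favoured.

6.61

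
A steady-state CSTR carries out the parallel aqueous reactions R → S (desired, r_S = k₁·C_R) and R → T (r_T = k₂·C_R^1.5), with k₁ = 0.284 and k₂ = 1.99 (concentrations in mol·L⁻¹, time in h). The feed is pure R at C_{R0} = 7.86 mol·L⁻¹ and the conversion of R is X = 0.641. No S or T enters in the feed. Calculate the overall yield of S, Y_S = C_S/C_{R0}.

0.0502

Exit C_R = C_{R0}(1−X) = 7.86×0.359 = 2.822 mol·L⁻¹.
In a CSTR the entire volume is at exit conditions, so r_S = 0.284×2.822 = 0.8014 and r_T = 1.99×2.822^1.5 = 9.433.
Fraction of consumed R going to S: r_S/(r_S+r_T) = 0.07831.
C_S = 0.07831·C_{R0}·X = 0.07831×7.86×0.641 = 0.395 mol·L⁻¹; Y_S = C_S/C_{R0} = 0.0502.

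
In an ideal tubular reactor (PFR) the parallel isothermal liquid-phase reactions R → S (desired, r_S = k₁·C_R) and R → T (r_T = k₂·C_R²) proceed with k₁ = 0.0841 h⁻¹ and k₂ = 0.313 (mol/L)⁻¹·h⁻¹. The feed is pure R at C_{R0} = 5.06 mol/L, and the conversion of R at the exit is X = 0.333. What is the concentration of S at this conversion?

0.102 mol/L

C_R = C_{R0}(1−X) = 3.375 mol/L.
Along a PFR/batch, dC_S/dC_R = −r_S/(r_S+r_T) = −k₁/(k₁+k₂·C_R).
Integrating from C_{R0} to C_R: C_S = (0.0841/0.313)·ln[(0.0841+0.313·5.06)/(0.0841+0.313·3.38)] = 0.2687·ln(1.668/1.140) = 0.1021 mol/L.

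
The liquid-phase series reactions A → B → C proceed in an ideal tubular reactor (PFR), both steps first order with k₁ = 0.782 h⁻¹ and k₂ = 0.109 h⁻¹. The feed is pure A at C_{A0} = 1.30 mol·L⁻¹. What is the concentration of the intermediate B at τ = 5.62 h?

Solving the coupled first-order balances gives C_B(τ) = [k₁/(k₂−k₁)]·C_{A0}·(e^(−k₁τ) − e^(−k₂τ)).
e^(−k₁τ) = e^(−0.782×5.62) = e^(−4.395) = 0.01234; e^(−k₂τ) = e^(−0.6126) = 0.5420.
C_B = 0.782×1.30/(0.109−0.782) × (0.01234−0.5420) = (-1.511)×(-0.5296) = 0.8000 mol·L⁻¹.

0.800 mol·L⁻¹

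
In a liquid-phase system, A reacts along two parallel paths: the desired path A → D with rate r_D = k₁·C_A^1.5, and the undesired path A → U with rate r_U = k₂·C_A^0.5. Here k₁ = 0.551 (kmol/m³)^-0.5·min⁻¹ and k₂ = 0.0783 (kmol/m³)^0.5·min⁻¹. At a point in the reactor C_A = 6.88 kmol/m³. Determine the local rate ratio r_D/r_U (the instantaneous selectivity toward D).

S_{D/U} = r_D/r_U = (k₁·C_A^1.5)/(k₂·C_A^0.5) = (k₁/k₂)·C_A.
= (0.551×6.880^1.5) / (0.0783×6.880^0.5) = 9.943/0.2054 = 48.4.
Since the desired path is higher order in A, keeping C_A high (PFR or concentrated feed) favours D.

48.4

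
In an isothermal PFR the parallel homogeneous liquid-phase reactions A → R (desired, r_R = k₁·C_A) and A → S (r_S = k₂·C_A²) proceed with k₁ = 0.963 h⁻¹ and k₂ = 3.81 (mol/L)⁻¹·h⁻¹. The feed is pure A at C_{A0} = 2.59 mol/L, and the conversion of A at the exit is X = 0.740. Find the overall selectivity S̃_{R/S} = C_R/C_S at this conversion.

C_A = C_{A0}(1−X) = 0.6734 mol/L.
Along a PFR/batch, dC_R/dC_A = −r_R/(r_R+r_S) = −k₁/(k₁+k₂·C_A).
Integrating from C_{A0} to C_A: C_R = (0.963/3.81)·ln[(0.963+3.81·2.59)/(0.963+3.81·0.673)] = 0.2528·ln(10.83/3.529) = 0.2835 mol/L.
C_S = (C_{A0}−C_A)−C_R = 1.633 mol/L; S̃_{R/S} = 0.2835/1.633 = 0.174.

0.174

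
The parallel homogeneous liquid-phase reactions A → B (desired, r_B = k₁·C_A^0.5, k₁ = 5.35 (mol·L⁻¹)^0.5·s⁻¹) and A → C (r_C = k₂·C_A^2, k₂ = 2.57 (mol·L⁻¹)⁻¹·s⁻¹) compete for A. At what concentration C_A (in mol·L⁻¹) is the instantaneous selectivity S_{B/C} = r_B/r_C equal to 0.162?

5.49 mol·L⁻¹

S_{B/C} = (k₁/k₂)·C_A^-1.5 ⇒ C_A = (S·k₂/k₁)^(1/(-1.5)).
= (0.162×2.57/5.35)^(-0.6667) = (0.07782)^(-0.6667) = 5.49 mol·L⁻¹.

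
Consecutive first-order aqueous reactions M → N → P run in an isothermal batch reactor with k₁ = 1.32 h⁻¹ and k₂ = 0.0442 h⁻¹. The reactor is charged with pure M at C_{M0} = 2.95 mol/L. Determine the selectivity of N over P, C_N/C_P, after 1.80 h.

Solving the coupled first-order balances gives C_N(t) = [k₁/(k₂−k₁)]·C_{M0}·(e^(−k₁t) − e^(−k₂t)).
e^(−k₁t) = e^(−1.32×1.80) = e^(−2.376) = 0.09292; e^(−k₂t) = e^(−0.07956) = 0.9235.
C_N = 1.32×2.95/(0.0442−1.32) × (0.09292−0.9235) = (-3.052)×(-0.8306) = 2.535 mol/L.
C_M = C_{M0}e^(−k₁t) = 0.2741 mol/L, so C_P = C_{M0}−C_M−C_N = 0.1407 mol/L; C_N/C_P = 18.0.

18.0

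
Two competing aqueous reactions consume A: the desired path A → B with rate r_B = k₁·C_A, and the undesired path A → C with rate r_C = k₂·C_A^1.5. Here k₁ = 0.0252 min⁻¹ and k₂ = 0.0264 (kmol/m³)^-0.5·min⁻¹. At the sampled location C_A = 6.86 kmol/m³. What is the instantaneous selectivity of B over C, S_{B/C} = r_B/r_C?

0.364

S_{B/C} = r_B/r_C = (k₁·C_A)/(k₂·C_A^1.5) = (k₁/k₂)·C_A^-0.5.
= (0.0252×6.860) / (0.0264×6.860^1.5) = 0.1729/0.4743 = 0.364.
The undesired path is higher order in A, so low C_A (CSTR or dilute feed) favours B.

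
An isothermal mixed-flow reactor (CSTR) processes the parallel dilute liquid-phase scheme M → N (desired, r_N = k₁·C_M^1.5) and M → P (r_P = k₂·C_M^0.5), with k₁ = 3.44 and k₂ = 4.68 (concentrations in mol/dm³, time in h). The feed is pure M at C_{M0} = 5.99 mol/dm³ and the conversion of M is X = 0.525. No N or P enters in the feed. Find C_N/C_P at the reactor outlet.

2.09

Exit C_M = C_{M0}(1−X) = 5.99×0.475 = 2.845 mol/dm³.
In a CSTR the entire volume is at exit conditions, so r_N = 3.44×2.845^1.5 = 16.51 and r_P = 4.68×2.845^0.5 = 7.894.
Overall selectivity = C_N/C_P = r_Nτ/(r_Pτ) = r_N/r_P = 2.09.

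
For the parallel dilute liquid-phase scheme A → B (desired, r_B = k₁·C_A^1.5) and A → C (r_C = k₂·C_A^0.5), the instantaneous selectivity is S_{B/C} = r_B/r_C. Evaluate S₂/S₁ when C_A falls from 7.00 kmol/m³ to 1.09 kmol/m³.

0.156

S_{B/C} = (k₁/k₂)·C_A, so S₂/S₁ = (C_{A,2}/C_{A,1}).
= 1.09/7.00 = 0.156.
Selectivity toward B falls as C_A falls — high-concentration operation is favoured.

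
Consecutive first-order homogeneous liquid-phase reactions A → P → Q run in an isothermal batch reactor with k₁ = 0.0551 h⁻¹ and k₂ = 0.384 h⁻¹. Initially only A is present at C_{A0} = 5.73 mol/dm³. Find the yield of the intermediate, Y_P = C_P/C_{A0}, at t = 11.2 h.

For first-order series with pure A initially, C_P(t) = k₁C_{A0}/(k₂−k₁)·(e^(−k₁t) − e^(−k₂t)).
e^(−k₁t) = e^(−0.0551×11.2) = e^(−0.6171) = 0.5395; e^(−k₂t) = e^(−4.301) = 0.01356.
C_P = 0.0551×5.73/(0.384−0.0551) × (0.5395−0.01356) = 0.9599×0.5259 = 0.5049 mol/dm³.
Y_P = C_P/C_{A0} = 0.5049/5.73 = 0.0881.

0.0881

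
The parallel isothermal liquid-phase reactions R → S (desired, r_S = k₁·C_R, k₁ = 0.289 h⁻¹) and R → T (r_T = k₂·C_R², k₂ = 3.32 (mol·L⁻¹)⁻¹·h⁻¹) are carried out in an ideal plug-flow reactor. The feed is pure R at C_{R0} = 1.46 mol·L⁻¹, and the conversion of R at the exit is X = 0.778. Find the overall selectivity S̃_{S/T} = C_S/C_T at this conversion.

C_R = C_{R0}(1−X) = 0.3241 mol·L⁻¹.
Along a PFR/batch, dC_S/dC_R = −r_S/(r_S+r_T) = −k₁/(k₁+k₂·C_R).
Integrating from C_{R0} to C_R: C_S = (0.289/3.32)·ln[(0.289+3.32·1.46)/(0.289+3.32·0.324)] = 0.08705·ln(5.136/1.365) = 0.1153 mol·L⁻¹.
C_T = (C_{R0}−C_R)−C_S = 1.021 mol·L⁻¹; S̃_{S/T} = 0.1153/1.021 = 0.113.

0.113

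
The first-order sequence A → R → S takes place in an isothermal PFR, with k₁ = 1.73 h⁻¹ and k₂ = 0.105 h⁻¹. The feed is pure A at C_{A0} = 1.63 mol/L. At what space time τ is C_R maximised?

1.72 h

Setting dC_R/dτ = 0 gives τ_opt = ln(k₂/k₁)/(k₂−k₁).
= ln(0.105/1.73)/(0.105−1.73) = ln(0.06069)/-1.625 = -2.802/-1.625 = 1.72 h.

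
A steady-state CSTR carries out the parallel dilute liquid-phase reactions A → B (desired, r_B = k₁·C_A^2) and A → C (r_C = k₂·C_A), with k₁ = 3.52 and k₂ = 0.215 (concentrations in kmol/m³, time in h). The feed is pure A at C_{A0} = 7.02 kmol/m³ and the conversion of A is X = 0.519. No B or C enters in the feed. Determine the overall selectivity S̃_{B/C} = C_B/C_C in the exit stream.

55.3

Exit C_A = C_{A0}(1−X) = 7.02×0.481 = 3.377 kmol/m³.
In a CSTR the entire volume is at exit conditions, so r_B = 3.52×3.377^2 = 40.13 and r_C = 0.215×3.377 = 0.7260.
Overall selectivity = C_B/C_C = r_Bτ/(r_Cτ) = r_B/r_C = 55.3.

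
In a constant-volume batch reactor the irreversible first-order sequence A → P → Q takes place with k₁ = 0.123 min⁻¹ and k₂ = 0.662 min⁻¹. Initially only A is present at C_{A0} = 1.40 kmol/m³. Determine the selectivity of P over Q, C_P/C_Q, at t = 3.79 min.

Solving the coupled first-order balances gives C_P(t) = [k₁/(k₂−k₁)]·C_{A0}·(e^(−k₁t) − e^(−k₂t)).
e^(−k₁t) = e^(−0.123×3.79) = e^(−0.4662) = 0.6274; e^(−k₂t) = e^(−2.509) = 0.08135.
C_P = 0.123×1.40/(0.662−0.123) × (0.6274−0.08135) = 0.3195×0.5460 = 0.1745 kmol/m³.
C_A = C_{A0}e^(−k₁t) = 0.8784 kmol/m³, so C_Q = C_{A0}−C_A−C_P = 0.3472 kmol/m³; C_P/C_Q = 0.502.

0.502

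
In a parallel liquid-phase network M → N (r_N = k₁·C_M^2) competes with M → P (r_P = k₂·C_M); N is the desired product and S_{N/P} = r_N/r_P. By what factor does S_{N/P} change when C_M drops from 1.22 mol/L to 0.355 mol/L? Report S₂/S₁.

0.291

S_{N/P} = (k₁/k₂)·C_M, so S₂/S₁ = (C_{M,2}/C_{M,1}).
= 0.355/1.22 = 0.291.
Selectivity toward N falls as C_M falls — high-concentration operation is favoured.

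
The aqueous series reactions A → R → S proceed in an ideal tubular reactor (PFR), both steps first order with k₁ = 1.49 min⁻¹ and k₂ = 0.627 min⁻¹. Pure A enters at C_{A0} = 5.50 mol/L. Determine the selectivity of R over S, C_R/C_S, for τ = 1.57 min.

1.13

For first-order series with pure A initially, C_R(τ) = k₁C_{A0}/(k₂−k₁)·(e^(−k₁τ) − e^(−k₂τ)).
e^(−k₁τ) = e^(−1.49×1.57) = e^(−2.339) = 0.09640; e^(−k₂τ) = e^(−0.9844) = 0.3737.
C_R = 1.49×5.50/(0.627−1.49) × (0.09640−0.3737) = (-9.496)×(-0.2773) = 2.633 mol/L.
C_A = C_{A0}e^(−k₁τ) = 0.5302 mol/L, so C_S = C_{A0}−C_A−C_R = 2.337 mol/L; C_R/C_S = 1.13.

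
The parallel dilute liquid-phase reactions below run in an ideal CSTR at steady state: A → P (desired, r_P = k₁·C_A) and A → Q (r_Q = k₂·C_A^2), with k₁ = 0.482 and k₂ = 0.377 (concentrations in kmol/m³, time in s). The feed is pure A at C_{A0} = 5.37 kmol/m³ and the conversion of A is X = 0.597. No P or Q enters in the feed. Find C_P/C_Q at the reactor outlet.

0.591

Exit C_A = C_{A0}(1−X) = 5.37×0.403 = 2.164 kmol/m³.
In a CSTR the entire volume is at exit conditions, so r_P = 0.482×2.164 = 1.043 and r_Q = 0.377×2.164^2 = 1.766.
Overall selectivity = C_P/C_Q = r_Pτ/(r_Qτ) = r_P/r_Q = 0.591.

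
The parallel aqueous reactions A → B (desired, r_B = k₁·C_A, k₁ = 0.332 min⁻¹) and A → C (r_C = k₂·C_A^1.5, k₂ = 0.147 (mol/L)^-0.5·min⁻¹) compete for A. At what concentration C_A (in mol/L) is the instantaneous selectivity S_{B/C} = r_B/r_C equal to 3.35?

S_{B/C} = (k₁/k₂)·C_A^-0.5 ⇒ C_A = (S·k₂/k₁)^(-2).
= (3.35×0.147/0.332)^(-2) = (1.483)^(-2) = 0.455 mol/L.

0.455 mol/L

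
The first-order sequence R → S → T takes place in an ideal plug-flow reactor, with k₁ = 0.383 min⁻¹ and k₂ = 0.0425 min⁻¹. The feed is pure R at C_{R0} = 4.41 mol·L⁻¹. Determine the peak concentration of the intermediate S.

3.35 mol·L⁻¹

At the optimum, C_{S,max}/C_{R0} = (k₁/k₂)^[k₂/(k₂−k₁)].
= (0.383/0.0425)^(0.0425/(0.0425−0.383)) = (9.012)^(-0.1248) = 0.7600.
C_{S,max} = 0.7600×4.41 = 3.35 mol·L⁻¹.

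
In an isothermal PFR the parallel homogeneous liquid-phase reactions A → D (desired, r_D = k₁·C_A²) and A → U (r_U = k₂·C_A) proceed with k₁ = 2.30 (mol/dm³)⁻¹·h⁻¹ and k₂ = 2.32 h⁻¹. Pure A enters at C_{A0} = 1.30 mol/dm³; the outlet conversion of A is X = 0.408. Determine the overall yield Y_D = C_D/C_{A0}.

C_A = C_{A0}(1−X) = 0.7696 mol/dm³.
Along a PFR/batch, dC_U/dC_A = −r_U/(r_D+r_U) = −k₂/(k₂+k₁·C_A).
Integrating from C_{A0} to C_A: C_U = (2.32/2.30)·ln[(2.32+2.30·1.30)/(2.32+2.30·0.770)] = 1.009·ln(5.310/4.090) = 0.2633 mol/dm³.
Then C_D = (C_{A0}−C_A) − C_U = 0.5304 − 0.2633 = 0.2671 mol/dm³.
Y_D = C_D/C_{A0} = 0.2671/1.30 = 0.205.

0.205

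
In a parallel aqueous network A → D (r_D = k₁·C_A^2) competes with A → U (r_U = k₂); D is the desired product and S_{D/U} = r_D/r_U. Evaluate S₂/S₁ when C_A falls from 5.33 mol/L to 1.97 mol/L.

0.137

S_{D/U} = (k₁/k₂)·C_A^2, so S₂/S₁ = (C_{A,2}/C_{A,1})^2.
= (1.97/5.33)^2 = (0.3696)^2 = 0.137.
Selectivity toward D falls as C_A falls — high-concentration operation is favoured.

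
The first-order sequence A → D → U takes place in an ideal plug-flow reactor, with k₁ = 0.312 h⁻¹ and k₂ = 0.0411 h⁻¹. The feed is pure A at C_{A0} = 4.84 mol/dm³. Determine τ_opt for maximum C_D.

Setting dC_D/dτ = 0 gives τ_opt = ln(k₂/k₁)/(k₂−k₁).
= ln(0.0411/0.312)/(0.0411−0.312) = ln(0.1317)/-0.2709 = -2.027/-0.2709 = 7.48 h.

7.48 h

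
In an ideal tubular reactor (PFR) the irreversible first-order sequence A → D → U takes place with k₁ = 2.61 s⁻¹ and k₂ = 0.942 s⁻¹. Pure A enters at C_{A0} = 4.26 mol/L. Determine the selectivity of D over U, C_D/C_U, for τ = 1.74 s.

0.409

Solving the coupled first-order balances gives C_D(τ) = [k₁/(k₂−k₁)]·C_{A0}·(e^(−k₁τ) − e^(−k₂τ)).
e^(−k₁τ) = e^(−2.61×1.74) = e^(−4.541) = 0.01066; e^(−k₂τ) = e^(−1.639) = 0.1942.
C_D = 2.61×4.26/(0.942−2.61) × (0.01066−0.1942) = (-6.666)×(-0.1835) = 1.223 mol/L.
C_A = C_{A0}e^(−k₁τ) = 0.04541 mol/L, so C_U = C_{A0}−C_A−C_D = 2.991 mol/L; C_D/C_U = 0.409.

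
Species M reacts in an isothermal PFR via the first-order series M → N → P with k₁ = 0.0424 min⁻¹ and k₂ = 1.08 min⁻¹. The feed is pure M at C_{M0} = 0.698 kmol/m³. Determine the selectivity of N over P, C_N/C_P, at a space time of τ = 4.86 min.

The intermediate concentration in a first-order A→B→C sequence is C_N = k₁C_{M0}(e^(−k₁τ) − e^(−k₂τ))/(k₂−k₁).
e^(−k₁τ) = e^(−0.0424×4.86) = e^(−0.2061) = 0.8138; e^(−k₂τ) = e^(−5.249) = 0.005254.
C_N = 0.0424×0.698/(1.08−0.0424) × (0.8138−0.005254) = 0.02852×0.8085 = 0.02306 kmol/m³.
C_M = C_{M0}e^(−k₁τ) = 0.5680 kmol/m³, so C_P = C_{M0}−C_M−C_N = 0.1069 kmol/m³; C_N/C_P = 0.216.

0.216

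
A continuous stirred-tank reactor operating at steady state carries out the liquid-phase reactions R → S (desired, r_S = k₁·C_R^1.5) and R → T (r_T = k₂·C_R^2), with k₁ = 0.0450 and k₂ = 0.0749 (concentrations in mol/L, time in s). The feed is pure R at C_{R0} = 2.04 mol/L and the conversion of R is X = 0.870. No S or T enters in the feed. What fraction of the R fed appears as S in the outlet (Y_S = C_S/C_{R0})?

Exit C_R = C_{R0}(1−X) = 2.04×0.130 = 0.2652 mol/L.
In a CSTR the entire volume is at exit conditions, so r_S = 0.0450×0.2652^1.5 = 0.006146 and r_T = 0.0749×0.2652^2 = 0.005268.
Fraction of consumed R going to S: r_S/(r_S+r_T) = 0.5385.
C_S = 0.5385·C_{R0}·X = 0.5385×2.04×0.870 = 0.956 mol/L; Y_S = C_S/C_{R0} = 0.468.

0.468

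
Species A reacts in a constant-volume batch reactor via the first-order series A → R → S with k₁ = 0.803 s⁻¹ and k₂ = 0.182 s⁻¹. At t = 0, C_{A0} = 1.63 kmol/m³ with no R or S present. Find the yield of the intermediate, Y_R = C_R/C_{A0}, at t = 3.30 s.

Solving the coupled first-order balances gives C_R(t) = [k₁/(k₂−k₁)]·C_{A0}·(e^(−k₁t) − e^(−k₂t)).
e^(−k₁t) = e^(−0.803×3.30) = e^(−2.650) = 0.07066; e^(−k₂t) = e^(−0.6006) = 0.5485.
C_R = 0.803×1.63/(0.182−0.803) × (0.07066−0.5485) = (-2.108)×(-0.4778) = 1.007 kmol/m³.
Y_R = C_R/C_{A0} = 1.007/1.63 = 0.618.

0.618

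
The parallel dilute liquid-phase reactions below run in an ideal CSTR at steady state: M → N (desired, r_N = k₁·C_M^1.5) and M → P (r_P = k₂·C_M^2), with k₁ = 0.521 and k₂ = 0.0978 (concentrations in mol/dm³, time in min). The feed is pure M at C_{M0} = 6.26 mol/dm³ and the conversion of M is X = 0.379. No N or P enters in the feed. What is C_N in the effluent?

1.73 mol/dm³

Exit C_M = C_{M0}(1−X) = 6.26×0.621 = 3.887 mol/dm³.
A CSTR operates uniformly at the exit composition, giving r_N = 3.993 and r_P = 1.478 (each k·C_M^n at C_M = 3.887).
Fraction of consumed M going to N: r_N/(r_N+r_P) = 0.7299.
C_N = 0.7299·C_{M0}·X = 0.7299×6.26×0.379 = 1.73 mol/dm³.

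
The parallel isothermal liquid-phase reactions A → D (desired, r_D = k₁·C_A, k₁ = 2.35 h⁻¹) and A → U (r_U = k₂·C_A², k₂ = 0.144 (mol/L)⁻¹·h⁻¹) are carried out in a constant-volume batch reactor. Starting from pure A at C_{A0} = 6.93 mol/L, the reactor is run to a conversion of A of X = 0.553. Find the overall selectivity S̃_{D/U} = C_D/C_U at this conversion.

3.29

C_A = C_{A0}(1−X) = 3.098 mol/L.
Along a PFR/batch, dC_D/dC_A = −r_D/(r_D+r_U) = −k₁/(k₁+k₂·C_A).
Integrating from C_{A0} to C_A: C_D = (2.35/0.144)·ln[(2.35+0.144·6.93)/(2.35+0.144·3.10)] = 16.32·ln(3.348/2.796) = 2.940 mol/L.
C_U = (C_{A0}−C_A)−C_D = 0.8928 mol/L; S̃_{D/U} = 2.940/0.8928 = 3.29.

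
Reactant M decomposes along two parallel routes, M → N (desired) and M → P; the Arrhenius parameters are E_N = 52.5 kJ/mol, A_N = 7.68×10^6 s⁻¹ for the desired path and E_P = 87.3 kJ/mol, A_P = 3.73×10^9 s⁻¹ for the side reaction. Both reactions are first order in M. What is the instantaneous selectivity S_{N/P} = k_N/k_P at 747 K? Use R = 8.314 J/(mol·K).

k_N/k_P = (A_N/A_P)·exp[−(E_N−E_P)/(RT)] = (A_N/A_P)·exp[(E_P−E_N)/(RT)].
(E_P−E_N)/(RT) = (87.3−52.5)×10³/(8.314×747) = 34800/6211 = 5.603.
k_N/k_P = (7.68×10^6/3.73×10^9)·exp(5.603) = 0.002059 × 271.3 = 0.559.

0.559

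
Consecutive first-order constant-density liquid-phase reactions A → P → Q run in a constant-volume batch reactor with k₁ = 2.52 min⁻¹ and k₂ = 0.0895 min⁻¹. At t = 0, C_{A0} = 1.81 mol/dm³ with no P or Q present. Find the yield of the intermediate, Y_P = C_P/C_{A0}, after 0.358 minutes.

0.583

Solving the coupled first-order balances gives C_P(t) = [k₁/(k₂−k₁)]·C_{A0}·(e^(−k₁t) − e^(−k₂t)).
e^(−k₁t) = e^(−2.52×0.358) = e^(−0.9022) = 0.4057; e^(−k₂t) = e^(−0.03204) = 0.9685.
C_P = 2.52×1.81/(0.0895−2.52) × (0.4057−0.9685) = (-1.877)×(-0.5628) = 1.056 mol/dm³.
Y_P = C_P/C_{A0} = 1.056/1.81 = 0.583.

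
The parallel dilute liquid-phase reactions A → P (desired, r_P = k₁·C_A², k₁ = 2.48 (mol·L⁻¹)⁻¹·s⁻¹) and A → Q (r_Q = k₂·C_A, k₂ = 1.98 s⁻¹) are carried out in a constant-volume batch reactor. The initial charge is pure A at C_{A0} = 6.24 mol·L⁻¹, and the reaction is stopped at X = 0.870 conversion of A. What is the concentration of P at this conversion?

4.25 mol·L⁻¹

C_A = C_{A0}(1−X) = 0.8112 mol·L⁻¹.
Along a PFR/batch, dC_Q/dC_A = −r_Q/(r_P+r_Q) = −k₂/(k₂+k₁·C_A).
Integrating from C_{A0} to C_A: C_Q = (1.98/2.48)·ln[(1.98+2.48·6.24)/(1.98+2.48·0.811)] = 0.7984·ln(17.46/3.992) = 1.178 mol·L⁻¹.
Then C_P = (C_{A0}−C_A) − C_Q = 5.429 − 1.178 = 4.251 mol·L⁻¹.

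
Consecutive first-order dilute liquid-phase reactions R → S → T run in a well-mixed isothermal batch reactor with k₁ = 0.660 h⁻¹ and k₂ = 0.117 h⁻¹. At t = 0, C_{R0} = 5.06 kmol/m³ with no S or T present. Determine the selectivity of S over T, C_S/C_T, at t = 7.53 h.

For first-order series with pure R initially, C_S(t) = k₁C_{R0}/(k₂−k₁)·(e^(−k₁t) − e^(−k₂t)).
e^(−k₁t) = e^(−0.660×7.53) = e^(−4.970) = 0.006945; e^(−k₂t) = e^(−0.8810) = 0.4144.
C_S = 0.660×5.06/(0.117−0.660) × (0.006945−0.4144) = (-6.150)×(-0.4074) = 2.506 kmol/m³.
C_R = C_{R0}e^(−k₁t) = 0.03514 kmol/m³, so C_T = C_{R0}−C_R−C_S = 2.519 kmol/m³; C_S/C_T = 0.995.

0.995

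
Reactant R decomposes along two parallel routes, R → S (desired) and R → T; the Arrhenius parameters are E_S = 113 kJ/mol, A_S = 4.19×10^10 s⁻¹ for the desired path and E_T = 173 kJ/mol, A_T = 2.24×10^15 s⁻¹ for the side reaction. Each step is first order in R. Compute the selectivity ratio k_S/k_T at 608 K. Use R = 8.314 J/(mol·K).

Since both paths have the same order in R, the concentration cancels and S_{S/T} = k_S/k_T = (A_S/A_T)·exp[(E_T−E_S)/(RT)].
(E_T−E_S)/(RT) = (173−113)×10³/(8.314×608) = 60000/5055 = 11.87.
k_S/k_T = (4.19×10^10/2.24×10^15)·exp(11.87) = 1.871×10^-5 × 1.429×10^5 = 2.67.
Since E_S < E_T, lowering the temperature improves selectivity toward S.

2.67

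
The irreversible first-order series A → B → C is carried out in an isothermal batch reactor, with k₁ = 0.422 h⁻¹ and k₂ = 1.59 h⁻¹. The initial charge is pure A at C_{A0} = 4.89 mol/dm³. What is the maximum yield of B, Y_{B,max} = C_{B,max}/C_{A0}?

0.164

For a first-order series the maximum intermediate yield is C_{B,max}/C_{A0} = (k₁/k₂)^[k₂/(k₂−k₁)].
= (0.422/1.59)^(1.59/(1.59−0.422)) = (0.2654)^(1.361) = 0.1644.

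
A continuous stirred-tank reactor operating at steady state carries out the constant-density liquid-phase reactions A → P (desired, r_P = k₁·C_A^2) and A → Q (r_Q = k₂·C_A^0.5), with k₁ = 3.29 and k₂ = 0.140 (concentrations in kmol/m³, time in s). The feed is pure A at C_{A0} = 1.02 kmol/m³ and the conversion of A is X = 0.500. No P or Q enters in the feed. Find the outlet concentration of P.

Exit C_A = C_{A0}(1−X) = 1.02×0.500 = 0.5100 kmol/m³.
In a CSTR the entire volume is at exit conditions, so r_P = 3.29×0.5100^2 = 0.8557 and r_Q = 0.140×0.5100^0.5 = 0.09998.
Fraction of consumed A going to P: r_P/(r_P+r_Q) = 0.8954.
C_P = 0.8954·C_{A0}·X = 0.8954×1.02×0.500 = 0.457 kmol/m³.

0.457 kmol/m³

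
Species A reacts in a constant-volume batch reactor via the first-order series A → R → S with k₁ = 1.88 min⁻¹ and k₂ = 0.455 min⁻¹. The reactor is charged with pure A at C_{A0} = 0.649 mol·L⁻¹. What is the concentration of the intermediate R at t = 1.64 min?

0.367 mol·L⁻¹

Solving the coupled first-order balances gives C_R(t) = [k₁/(k₂−k₁)]·C_{A0}·(e^(−k₁t) − e^(−k₂t)).
e^(−k₁t) = e^(−1.88×1.64) = e^(−3.083) = 0.04581; e^(−k₂t) = e^(−0.7462) = 0.4742.
C_R = 1.88×0.649/(0.455−1.88) × (0.04581−0.4742) = (-0.8562)×(-0.4284) = 0.3668 mol·L⁻¹.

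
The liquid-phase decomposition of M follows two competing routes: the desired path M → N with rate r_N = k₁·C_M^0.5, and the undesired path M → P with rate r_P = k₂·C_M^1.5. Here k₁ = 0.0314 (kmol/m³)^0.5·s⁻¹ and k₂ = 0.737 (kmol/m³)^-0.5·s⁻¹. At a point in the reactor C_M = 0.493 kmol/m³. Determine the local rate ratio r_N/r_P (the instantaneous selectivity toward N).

S_{N/P} = r_N/r_P = (k₁·C_M^0.5)/(k₂·C_M^1.5) = (k₁/k₂)·C_M⁻¹.
= (0.0314×0.4930^0.5) / (0.737×0.4930^1.5) = 0.02205/0.2551 = 0.0864.

0.0864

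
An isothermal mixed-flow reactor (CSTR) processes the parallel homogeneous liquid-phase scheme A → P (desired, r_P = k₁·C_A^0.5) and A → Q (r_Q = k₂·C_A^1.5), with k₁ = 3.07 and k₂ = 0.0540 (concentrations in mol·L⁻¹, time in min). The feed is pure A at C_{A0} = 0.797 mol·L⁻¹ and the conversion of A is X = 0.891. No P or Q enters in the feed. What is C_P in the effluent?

Exit C_A = C_{A0}(1−X) = 0.797×0.109 = 0.08687 mol·L⁻¹.
In a CSTR the entire volume is at exit conditions, so r_P = 3.07×0.08687^0.5 = 0.9049 and r_Q = 0.0540×0.08687^1.5 = 0.001383.
Fraction of consumed A going to P: r_P/(r_P+r_Q) = 0.9985.
C_P = 0.9985·C_{A0}·X = 0.9985×0.797×0.891 = 0.709 mol·L⁻¹.

0.709 mol·L⁻¹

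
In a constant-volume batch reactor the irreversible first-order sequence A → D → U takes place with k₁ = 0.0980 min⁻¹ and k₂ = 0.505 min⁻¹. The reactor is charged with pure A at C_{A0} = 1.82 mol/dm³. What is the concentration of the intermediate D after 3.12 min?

0.232 mol/dm³

The intermediate concentration in a first-order A→B→C sequence is C_D = k₁C_{A0}(e^(−k₁t) − e^(−k₂t))/(k₂−k₁).
e^(−k₁t) = e^(−0.0980×3.12) = e^(−0.3058) = 0.7366; e^(−k₂t) = e^(−1.576) = 0.2069.
C_D = 0.0980×1.82/(0.505−0.0980) × (0.7366−0.2069) = 0.4382×0.5297 = 0.2321 mol/dm³.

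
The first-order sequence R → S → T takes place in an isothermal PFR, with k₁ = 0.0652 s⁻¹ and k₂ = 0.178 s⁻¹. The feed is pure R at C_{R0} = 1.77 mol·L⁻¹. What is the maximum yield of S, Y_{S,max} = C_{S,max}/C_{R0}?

Evaluating C_S at τ_opt = ln(k₂/k₁)/(k₂−k₁) gives C_{S,max}/C_{R0} = (k₁/k₂)^[k₂/(k₂−k₁)].
= (0.0652/0.178)^(0.178/(0.178−0.0652)) = (0.3663)^(1.578) = 0.2050.

0.205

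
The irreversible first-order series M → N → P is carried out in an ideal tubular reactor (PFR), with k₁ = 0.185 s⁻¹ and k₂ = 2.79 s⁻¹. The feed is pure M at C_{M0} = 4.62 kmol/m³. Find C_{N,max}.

0.253 kmol/m³

Evaluating C_N at τ_opt = ln(k₂/k₁)/(k₂−k₁) gives C_{N,max}/C_{M0} = (k₁/k₂)^[k₂/(k₂−k₁)].
= (0.185/2.79)^(2.79/(2.79−0.185)) = (0.06631)^(1.071) = 0.05469.
C_{N,max} = 0.05469×4.62 = 0.253 kmol/m³.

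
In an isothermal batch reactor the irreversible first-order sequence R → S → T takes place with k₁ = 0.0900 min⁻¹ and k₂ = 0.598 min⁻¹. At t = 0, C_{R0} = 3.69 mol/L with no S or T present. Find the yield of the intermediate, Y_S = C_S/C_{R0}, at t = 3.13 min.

0.106

For first-order series with pure R initially, C_S(t) = k₁C_{R0}/(k₂−k₁)·(e^(−k₁t) − e^(−k₂t)).
e^(−k₁t) = e^(−0.0900×3.13) = e^(−0.2817) = 0.7545; e^(−k₂t) = e^(−1.872) = 0.1539.
C_S = 0.0900×3.69/(0.598−0.0900) × (0.7545−0.1539) = 0.6537×0.6006 = 0.3927 mol/L.
Y_S = C_S/C_{R0} = 0.3927/3.69 = 0.106.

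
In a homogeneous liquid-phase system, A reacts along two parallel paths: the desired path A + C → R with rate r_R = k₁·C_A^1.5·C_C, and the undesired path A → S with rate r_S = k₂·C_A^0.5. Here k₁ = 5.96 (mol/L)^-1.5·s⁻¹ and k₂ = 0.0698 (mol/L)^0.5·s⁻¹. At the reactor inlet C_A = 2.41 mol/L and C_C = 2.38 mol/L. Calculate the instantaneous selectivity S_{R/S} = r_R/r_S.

S_{R/S} = r_R/r_S = (k₁·C_A^1.5·C_C)/(k₂·C_A^0.5) = (k₁/k₂)·C_A·C_C.
= (5.96×2.410^1.5×2.380) / (0.0698×2.410^0.5) = 53.07/0.1084 = 490.
Since the desired path is higher order in A, keeping C_A high (PFR or concentrated feed) favours R.

490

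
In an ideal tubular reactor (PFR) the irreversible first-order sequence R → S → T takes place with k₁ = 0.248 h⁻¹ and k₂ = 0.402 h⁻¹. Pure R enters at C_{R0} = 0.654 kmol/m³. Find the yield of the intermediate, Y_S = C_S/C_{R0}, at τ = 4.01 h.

0.274

For first-order series with pure R initially, C_S(τ) = k₁C_{R0}/(k₂−k₁)·(e^(−k₁τ) − e^(−k₂τ)).
e^(−k₁τ) = e^(−0.248×4.01) = e^(−0.9945) = 0.3699; e^(−k₂τ) = e^(−1.612) = 0.1995.
C_S = 0.248×0.654/(0.402−0.248) × (0.3699−0.1995) = 1.053×0.1704 = 0.1795 kmol/m³.
Y_S = C_S/C_{R0} = 0.1795/0.654 = 0.274.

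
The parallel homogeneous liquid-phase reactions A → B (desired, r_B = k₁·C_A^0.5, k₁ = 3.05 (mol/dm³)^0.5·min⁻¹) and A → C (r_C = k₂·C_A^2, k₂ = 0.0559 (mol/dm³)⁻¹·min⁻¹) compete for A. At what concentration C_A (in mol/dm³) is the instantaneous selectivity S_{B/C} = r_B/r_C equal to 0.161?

S_{B/C} = (k₁/k₂)·C_A^-1.5 ⇒ C_A = (S·k₂/k₁)^(1/(-1.5)).
= (0.161×0.0559/3.05)^(-0.6667) = (0.002951)^(-0.6667) = 48.6 mol/dm³.

48.6 mol/dm³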